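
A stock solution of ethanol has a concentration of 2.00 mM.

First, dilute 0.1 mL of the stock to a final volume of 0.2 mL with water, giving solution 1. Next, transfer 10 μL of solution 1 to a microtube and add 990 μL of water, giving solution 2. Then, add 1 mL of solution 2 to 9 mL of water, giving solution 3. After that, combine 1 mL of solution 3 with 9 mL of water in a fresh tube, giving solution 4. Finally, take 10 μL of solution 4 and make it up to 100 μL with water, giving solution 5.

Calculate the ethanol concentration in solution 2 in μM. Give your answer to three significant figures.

10.0 μM

Step 1: 0.1 mL brought to 0.2 mL → factor 0.2/0.1 = 2
Step 2: 10 μL + 990 μL = 1000 μL total → factor 1000/10 = 100
Dilution factor through solution 2 = 2 × 100 = 200
[solution 2] = 2.00 mM / 200 = 0.01000 mM = 10.0 μM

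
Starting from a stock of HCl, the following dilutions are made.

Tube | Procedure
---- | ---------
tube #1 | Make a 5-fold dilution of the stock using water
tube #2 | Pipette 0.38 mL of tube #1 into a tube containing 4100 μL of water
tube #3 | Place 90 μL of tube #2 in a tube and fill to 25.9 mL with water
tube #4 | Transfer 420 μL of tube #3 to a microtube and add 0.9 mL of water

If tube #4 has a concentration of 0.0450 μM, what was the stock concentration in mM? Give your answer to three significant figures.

Step 1: 5-fold → factor 5
Step 2: 0.38 mL + 4100 μL = 4.48 mL total → factor 4.48/0.38 = 11.789
Step 3: 90 μL brought to 25.9 mL → factor 25900/90 = 287.78
Step 4: 420 μL + 0.9 mL = 1320 μL total → factor 1320/420 = 3.1429
Overall dilution factor = 5 × 11.789 × 287.78 × 3.1429 = 53315
Stock = 0.0450 μM × 53315 = 2399 μM = 2.40 mM

2.40 mM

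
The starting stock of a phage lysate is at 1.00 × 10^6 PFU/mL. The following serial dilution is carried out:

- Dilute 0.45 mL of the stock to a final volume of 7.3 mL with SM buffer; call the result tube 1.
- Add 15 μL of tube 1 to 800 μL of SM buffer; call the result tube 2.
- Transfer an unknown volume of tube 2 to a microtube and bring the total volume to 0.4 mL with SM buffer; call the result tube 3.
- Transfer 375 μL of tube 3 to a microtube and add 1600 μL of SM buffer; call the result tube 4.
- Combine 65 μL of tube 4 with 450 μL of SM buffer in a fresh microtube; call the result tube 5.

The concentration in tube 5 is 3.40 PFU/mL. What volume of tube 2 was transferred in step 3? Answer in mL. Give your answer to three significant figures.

Step 1: 0.45 mL brought to 7.3 mL → factor 7.3/0.45 = 16.222
Step 2: 15 μL + 800 μL = 815 μL total → factor 815/15 = 54.333
Step 3: v brought to 0.4 mL → factor = 0.4 mL/v
Step 4: 375 μL + 1600 μL = 1975 μL total → factor 1975/375 = 5.2667
Step 5: 65 μL + 450 μL = 515 μL total → factor 515/65 = 7.9231
Product of known-step factors = 36780
Overall factor = 1.00 × 10^6 PFU/mL / (3.40 PFU/mL) = 2.9412 × 10^5
Step-3 factor = 2.9412 × 10^5 / 36780 = 7.9968
v = 0.4 mL / 7.9968 = 0.0500 mL

0.0500 mL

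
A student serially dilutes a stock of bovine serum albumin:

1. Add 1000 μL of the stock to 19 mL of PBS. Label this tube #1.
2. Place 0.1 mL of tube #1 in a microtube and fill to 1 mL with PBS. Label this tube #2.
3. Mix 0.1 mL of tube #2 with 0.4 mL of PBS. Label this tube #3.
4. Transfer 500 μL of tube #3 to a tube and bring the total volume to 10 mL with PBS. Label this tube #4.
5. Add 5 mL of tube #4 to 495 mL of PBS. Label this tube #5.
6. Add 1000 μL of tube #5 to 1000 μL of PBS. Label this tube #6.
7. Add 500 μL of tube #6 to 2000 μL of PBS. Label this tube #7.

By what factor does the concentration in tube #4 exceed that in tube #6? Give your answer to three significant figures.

200

Step 1: 1000 μL + 19 mL = 20000 μL total → factor 20000/1000 = 20
Step 2: 0.1 mL brought to 1 mL → factor 1/0.1 = 10
Step 3: 0.1 mL + 0.4 mL = 0.5 mL total → factor 0.5/0.1 = 5
Step 4: 500 μL brought to 10 mL → factor 10000/500 = 20
Step 5: 5 mL + 495 mL = 500 mL total → factor 500/5 = 100
Step 6: 1000 μL + 1000 μL = 2000 μL total → factor 2000/1000 = 2
Dilution factor to tube #4 = 20000; to tube #6 = 4 × 10^6
[tube #4]/[tube #6] = (factor to tube #6)/(factor to tube #4) = 4 × 10^6/20000 = 200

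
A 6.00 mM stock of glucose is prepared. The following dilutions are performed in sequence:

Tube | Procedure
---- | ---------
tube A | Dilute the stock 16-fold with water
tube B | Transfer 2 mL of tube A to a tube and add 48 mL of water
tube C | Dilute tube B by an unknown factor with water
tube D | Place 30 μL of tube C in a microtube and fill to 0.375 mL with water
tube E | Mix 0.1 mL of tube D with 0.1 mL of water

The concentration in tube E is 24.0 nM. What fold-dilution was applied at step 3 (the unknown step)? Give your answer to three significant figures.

Step 1: 16-fold → factor 16
Step 2: 2 mL + 48 mL = 50 mL total → factor 50/2 = 25
Step 3: unknown factor x
Step 4: 30 μL brought to 0.375 mL → factor 375/30 = 12.5
Step 5: 0.1 mL + 0.1 mL = 0.2 mL total → factor 0.2/0.1 = 2
Product of known-step factors = 10000
Overall factor = 6.00 mM / (24.0 nM) = 2.5 × 10^5
x = 2.5 × 10^5 / 10000 = 25.0

25.0-fold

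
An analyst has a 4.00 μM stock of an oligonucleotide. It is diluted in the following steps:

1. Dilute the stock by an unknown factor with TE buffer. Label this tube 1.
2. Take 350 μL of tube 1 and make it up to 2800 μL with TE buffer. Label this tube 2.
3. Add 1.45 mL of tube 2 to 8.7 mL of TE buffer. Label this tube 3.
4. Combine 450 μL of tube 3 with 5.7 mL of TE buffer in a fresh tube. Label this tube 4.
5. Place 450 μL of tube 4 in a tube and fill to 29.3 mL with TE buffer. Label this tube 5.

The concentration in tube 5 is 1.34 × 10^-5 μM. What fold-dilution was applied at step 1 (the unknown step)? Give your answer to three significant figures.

Step 1: unknown factor x
Step 2: 350 μL brought to 2800 μL → factor 2800/350 = 8
Step 3: 1.45 mL + 8.7 mL = 10.15 mL total → factor 10.15/1.45 = 7
Step 4: 450 μL + 5.7 mL = 6150 μL total → factor 6150/450 = 13.667
Step 5: 450 μL brought to 29.3 mL → factor 29300/450 = 65.111
Product of known-step factors = 49832
Overall factor = 4.00 μM / (1.34 × 10^-5 μM) = 2.9851 × 10^5
x = 2.9851 × 10^5 / 49832 = 5.99

5.99-fold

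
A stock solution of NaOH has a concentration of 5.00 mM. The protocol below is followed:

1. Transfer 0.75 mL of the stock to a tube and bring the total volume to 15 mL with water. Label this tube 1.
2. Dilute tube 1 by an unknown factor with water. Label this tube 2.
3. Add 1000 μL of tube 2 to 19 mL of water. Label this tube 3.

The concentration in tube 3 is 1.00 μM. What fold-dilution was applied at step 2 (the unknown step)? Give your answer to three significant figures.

12.5-fold

Step 1: 0.75 mL brought to 15 mL → factor 15/0.75 = 20
Step 2: unknown factor x
Step 3: 1000 μL + 19 mL = 20000 μL total → factor 20000/1000 = 20
Product of known-step factors = 400
Overall factor = 5.00 mM / (1.00 μM) = 5000
x = 5000 / 400 = 12.5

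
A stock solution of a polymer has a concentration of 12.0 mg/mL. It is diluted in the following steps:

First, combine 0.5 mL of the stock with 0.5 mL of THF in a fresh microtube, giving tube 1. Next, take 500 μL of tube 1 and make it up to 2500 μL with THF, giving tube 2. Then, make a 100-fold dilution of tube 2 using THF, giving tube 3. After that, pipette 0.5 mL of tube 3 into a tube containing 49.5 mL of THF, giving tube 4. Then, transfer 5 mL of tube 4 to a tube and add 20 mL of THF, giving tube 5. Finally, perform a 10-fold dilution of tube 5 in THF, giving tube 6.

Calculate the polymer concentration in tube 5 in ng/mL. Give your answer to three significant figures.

Step 1: 0.5 mL + 0.5 mL = 1 mL total → factor 1/0.5 = 2
Step 2: 500 μL brought to 2500 μL → factor 2500/500 = 5
Step 3: 100-fold → factor 100
Step 4: 0.5 mL + 49.5 mL = 50 mL total → factor 50/0.5 = 100
Step 5: 5 mL + 20 mL = 25 mL total → factor 25/5 = 5
Dilution factor through tube 5 = 2 × 5 × 100 × 100 × 5 = 5 × 10^5
[tube 5] = 12.0 mg/mL / 5 × 10^5 = 2.400 × 10^-5 mg/mL = 24.0 ng/mL

24.0 ng/mL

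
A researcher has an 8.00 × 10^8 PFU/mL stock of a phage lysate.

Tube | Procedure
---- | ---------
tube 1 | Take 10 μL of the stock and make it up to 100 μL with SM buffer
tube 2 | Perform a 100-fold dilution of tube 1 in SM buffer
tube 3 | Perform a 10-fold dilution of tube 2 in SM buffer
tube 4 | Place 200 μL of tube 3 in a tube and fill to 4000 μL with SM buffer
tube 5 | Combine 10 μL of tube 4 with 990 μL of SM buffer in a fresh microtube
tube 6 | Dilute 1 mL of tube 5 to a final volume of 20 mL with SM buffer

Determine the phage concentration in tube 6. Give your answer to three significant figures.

Step 1: 10 μL brought to 100 μL → factor 100/10 = 10
Step 2: 100-fold → factor 100
Step 3: 10-fold → factor 10
Step 4: 200 μL brought to 4000 μL → factor 4000/200 = 20
Step 5: 10 μL + 990 μL = 1000 μL total → factor 1000/10 = 100
Step 6: 1 mL brought to 20 mL → factor 20/1 = 20
Overall dilution factor = 10 × 100 × 10 × 20 × 100 × 20 = 4 × 10^8
Final = 8.00 × 10^8 PFU/mL / 4 × 10^8 = 2.00 PFU/mL

2.00 PFU/mL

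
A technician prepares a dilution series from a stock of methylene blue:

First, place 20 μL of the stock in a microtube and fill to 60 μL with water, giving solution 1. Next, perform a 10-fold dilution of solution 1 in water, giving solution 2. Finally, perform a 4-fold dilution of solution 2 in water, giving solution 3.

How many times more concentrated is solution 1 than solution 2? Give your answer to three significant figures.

Step 1: 20 μL brought to 60 μL → factor 60/20 = 3
Step 2: 10-fold → factor 10
Dilution factor to solution 1 = 3; to solution 2 = 30
[solution 1]/[solution 2] = (factor to solution 2)/(factor to solution 1) = 30/3 = 10.0

10.0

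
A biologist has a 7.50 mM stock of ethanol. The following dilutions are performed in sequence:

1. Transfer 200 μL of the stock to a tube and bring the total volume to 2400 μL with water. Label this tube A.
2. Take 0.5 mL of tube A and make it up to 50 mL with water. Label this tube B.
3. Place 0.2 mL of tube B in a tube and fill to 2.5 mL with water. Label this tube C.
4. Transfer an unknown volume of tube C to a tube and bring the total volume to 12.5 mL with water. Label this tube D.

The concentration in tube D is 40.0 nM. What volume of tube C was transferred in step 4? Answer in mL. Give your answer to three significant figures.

1.00 mL

Step 1: 200 μL brought to 2400 μL → factor 2400/200 = 12
Step 2: 0.5 mL brought to 50 mL → factor 50/0.5 = 100
Step 3: 0.2 mL brought to 2.5 mL → factor 2.5/0.2 = 12.5
Step 4: v brought to 12.5 mL → factor = 12.5 mL/v
Product of known-step factors = 15000
Overall factor = 7.50 mM / (40.0 nM) = 1.875 × 10^5
Step-4 factor = 1.875 × 10^5 / 15000 = 12.5
v = 12.5 mL / 12.5 = 1.00 mL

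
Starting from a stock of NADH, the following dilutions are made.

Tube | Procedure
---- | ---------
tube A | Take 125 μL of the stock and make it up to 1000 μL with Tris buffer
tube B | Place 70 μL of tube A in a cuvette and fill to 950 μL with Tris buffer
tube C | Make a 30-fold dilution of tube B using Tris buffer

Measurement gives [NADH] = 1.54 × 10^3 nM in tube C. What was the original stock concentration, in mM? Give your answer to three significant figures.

Step 1: 125 μL brought to 1000 μL → factor 1000/125 = 8
Step 2: 70 μL brought to 950 μL → factor 950/70 = 13.571
Step 3: 30-fold → factor 30
Overall dilution factor = 8 × 13.571 × 30 = 3257.1
Stock = 1.54 × 10^3 nM × 3257.1 = 5.016 × 10^6 nM = 5.02 mM

5.02 mM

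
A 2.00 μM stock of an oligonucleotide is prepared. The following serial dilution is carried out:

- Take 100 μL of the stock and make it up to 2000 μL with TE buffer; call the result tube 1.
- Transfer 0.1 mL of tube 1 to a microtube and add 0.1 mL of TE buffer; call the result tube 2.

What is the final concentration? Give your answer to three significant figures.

0.0500 μM

Step 1: 100 μL brought to 2000 μL → factor 2000/100 = 20
Step 2: 0.1 mL + 0.1 mL = 0.2 mL total → factor 0.2/0.1 = 2
Overall dilution factor = 20 × 2 = 40
Final = 2.00 μM / 40 = 0.0500 μM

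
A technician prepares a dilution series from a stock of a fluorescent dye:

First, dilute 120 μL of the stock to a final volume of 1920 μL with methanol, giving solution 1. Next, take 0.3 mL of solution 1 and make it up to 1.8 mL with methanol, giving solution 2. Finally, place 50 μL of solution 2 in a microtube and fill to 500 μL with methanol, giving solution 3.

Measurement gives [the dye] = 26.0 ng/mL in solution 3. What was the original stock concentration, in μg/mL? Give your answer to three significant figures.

Step 1: 120 μL brought to 1920 μL → factor 1920/120 = 16
Step 2: 0.3 mL brought to 1.8 mL → factor 1.8/0.3 = 6
Step 3: 50 μL brought to 500 μL → factor 500/50 = 10
Overall dilution factor = 16 × 6 × 10 = 960
Stock = 26.0 ng/mL × 960 = 2.496 × 10^4 ng/mL = 25.0 μg/mL

25.0 μg/mL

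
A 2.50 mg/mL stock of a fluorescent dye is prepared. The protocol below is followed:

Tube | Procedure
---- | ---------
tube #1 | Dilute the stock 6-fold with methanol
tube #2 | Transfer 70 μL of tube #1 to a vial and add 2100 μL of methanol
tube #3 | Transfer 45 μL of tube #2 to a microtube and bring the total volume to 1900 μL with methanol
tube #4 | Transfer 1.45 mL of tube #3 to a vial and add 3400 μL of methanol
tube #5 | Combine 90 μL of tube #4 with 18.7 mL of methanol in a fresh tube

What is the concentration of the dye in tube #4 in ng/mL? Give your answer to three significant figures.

Step 1: 6-fold → factor 6
Step 2: 70 μL + 2100 μL = 2170 μL total → factor 2170/70 = 31
Step 3: 45 μL brought to 1900 μL → factor 1900/45 = 42.222
Step 4: 1.45 mL + 3400 μL = 4.85 mL total → factor 4.85/1.45 = 3.3448
Dilution factor through tube #4 = 6 × 31 × 42.222 × 3.3448 = 26268
[tube #4] = 2.50 mg/mL / 26268 = 9.517 × 10^-5 mg/mL = 95.2 ng/mL

95.2 ng/mL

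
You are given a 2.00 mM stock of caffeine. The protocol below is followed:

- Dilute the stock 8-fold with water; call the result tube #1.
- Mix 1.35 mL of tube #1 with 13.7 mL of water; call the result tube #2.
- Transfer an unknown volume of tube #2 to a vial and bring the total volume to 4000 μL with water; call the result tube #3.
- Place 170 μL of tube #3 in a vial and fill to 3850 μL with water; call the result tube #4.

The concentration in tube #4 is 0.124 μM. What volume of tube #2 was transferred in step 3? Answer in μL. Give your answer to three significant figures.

501 μL

Step 1: 8-fold → factor 8
Step 2: 1.35 mL + 13.7 mL = 15.05 mL total → factor 15.05/1.35 = 11.148
Step 3: v brought to 4000 μL → factor = 4000 μL/v
Step 4: 170 μL brought to 3850 μL → factor 3850/170 = 22.647
Product of known-step factors = 2019.8
Overall factor = 2.00 mM / (0.124 μM) = 16129
Step-3 factor = 16129 / 2019.8 = 7.9855
v = 4000 μL / 7.9855 = 501 μL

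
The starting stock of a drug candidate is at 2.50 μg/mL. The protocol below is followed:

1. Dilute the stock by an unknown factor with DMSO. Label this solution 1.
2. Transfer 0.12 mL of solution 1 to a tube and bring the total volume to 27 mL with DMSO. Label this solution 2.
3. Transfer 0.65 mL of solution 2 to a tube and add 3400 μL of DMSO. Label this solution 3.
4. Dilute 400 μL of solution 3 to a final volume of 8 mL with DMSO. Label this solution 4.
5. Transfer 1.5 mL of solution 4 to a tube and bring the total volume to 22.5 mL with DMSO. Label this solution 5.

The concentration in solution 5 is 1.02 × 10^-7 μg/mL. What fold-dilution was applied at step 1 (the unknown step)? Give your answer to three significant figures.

58.3-fold

Step 1: unknown factor x
Step 2: 0.12 mL brought to 27 mL → factor 27/0.12 = 225
Step 3: 0.65 mL + 3400 μL = 4.05 mL total → factor 4.05/0.65 = 6.2308
Step 4: 400 μL brought to 8 mL → factor 8000/400 = 20
Step 5: 1.5 mL brought to 22.5 mL → factor 22.5/1.5 = 15
Product of known-step factors = 4.2058 × 10^5
Overall factor = 2.50 μg/mL / (1.02 × 10^-7 μg/mL) = 2.451 × 10^7
x = 2.451 × 10^7 / 4.2058 × 10^5 = 58.3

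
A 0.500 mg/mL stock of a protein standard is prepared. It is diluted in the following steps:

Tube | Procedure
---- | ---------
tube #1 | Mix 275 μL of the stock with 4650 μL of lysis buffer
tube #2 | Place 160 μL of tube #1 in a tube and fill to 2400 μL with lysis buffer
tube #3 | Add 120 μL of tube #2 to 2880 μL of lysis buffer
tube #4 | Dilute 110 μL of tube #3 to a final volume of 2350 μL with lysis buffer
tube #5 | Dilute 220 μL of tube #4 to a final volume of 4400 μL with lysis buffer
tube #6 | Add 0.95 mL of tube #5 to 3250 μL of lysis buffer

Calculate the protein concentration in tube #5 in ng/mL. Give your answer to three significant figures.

0.174 ng/mL

Step 1: 275 μL + 4650 μL = 4925 μL total → factor 4925/275 = 17.909
Step 2: 160 μL brought to 2400 μL → factor 2400/160 = 15
Step 3: 120 μL + 2880 μL = 3000 μL total → factor 3000/120 = 25
Step 4: 110 μL brought to 2350 μL → factor 2350/110 = 21.364
Step 5: 220 μL brought to 4400 μL → factor 4400/220 = 20
Dilution factor through tube #5 = 17.909 × 15 × 25 × 21.364 × 20 = 2.8695 × 10^6
[tube #5] = 0.500 mg/mL / 2.8695 × 10^6 = 1.742 × 10^-7 mg/mL = 0.174 ng/mL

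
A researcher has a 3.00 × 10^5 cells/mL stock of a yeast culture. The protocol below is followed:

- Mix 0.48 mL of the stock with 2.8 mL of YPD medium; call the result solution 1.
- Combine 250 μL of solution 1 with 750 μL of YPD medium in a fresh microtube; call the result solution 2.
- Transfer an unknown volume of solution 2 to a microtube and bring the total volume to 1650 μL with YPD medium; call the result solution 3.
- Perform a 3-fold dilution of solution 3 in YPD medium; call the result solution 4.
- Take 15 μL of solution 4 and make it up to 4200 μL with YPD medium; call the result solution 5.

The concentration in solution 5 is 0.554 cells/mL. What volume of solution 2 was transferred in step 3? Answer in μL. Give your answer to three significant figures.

Step 1: 0.48 mL + 2.8 mL = 3.28 mL total → factor 3.28/0.48 = 6.8333
Step 2: 250 μL + 750 μL = 1000 μL total → factor 1000/250 = 4
Step 3: v brought to 1650 μL → factor = 1650 μL/v
Step 4: 3-fold → factor 3
Step 5: 15 μL brought to 4200 μL → factor 4200/15 = 280
Product of known-step factors = 22960
Overall factor = 3.00 × 10^5 cells/mL / (0.554 cells/mL) = 5.4152 × 10^5
Step-3 factor = 5.4152 × 10^5 / 22960 = 23.585
v = 1650 μL / 23.585 = 70.0 μL

70.0 μL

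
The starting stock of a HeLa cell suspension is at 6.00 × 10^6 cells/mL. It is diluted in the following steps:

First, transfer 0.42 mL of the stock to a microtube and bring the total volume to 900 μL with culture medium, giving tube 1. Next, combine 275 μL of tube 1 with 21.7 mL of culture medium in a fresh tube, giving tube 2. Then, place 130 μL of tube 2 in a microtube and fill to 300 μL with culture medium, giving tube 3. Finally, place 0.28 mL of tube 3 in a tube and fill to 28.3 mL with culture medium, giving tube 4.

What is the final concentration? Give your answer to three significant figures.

Step 1: 0.42 mL brought to 900 μL → factor 0.9/0.42 = 2.1429
Step 2: 275 μL + 21.7 mL = 21975 μL total → factor 21975/275 = 79.909
Step 3: 130 μL brought to 300 μL → factor 300/130 = 2.3077
Step 4: 0.28 mL brought to 28.3 mL → factor 28.3/0.28 = 101.07
Overall dilution factor = 2.1429 × 79.909 × 2.3077 × 101.07 = 39939
Final = 6.00 × 10^6 cells/mL / 39939 = 150 cells/mL

150 cells/mL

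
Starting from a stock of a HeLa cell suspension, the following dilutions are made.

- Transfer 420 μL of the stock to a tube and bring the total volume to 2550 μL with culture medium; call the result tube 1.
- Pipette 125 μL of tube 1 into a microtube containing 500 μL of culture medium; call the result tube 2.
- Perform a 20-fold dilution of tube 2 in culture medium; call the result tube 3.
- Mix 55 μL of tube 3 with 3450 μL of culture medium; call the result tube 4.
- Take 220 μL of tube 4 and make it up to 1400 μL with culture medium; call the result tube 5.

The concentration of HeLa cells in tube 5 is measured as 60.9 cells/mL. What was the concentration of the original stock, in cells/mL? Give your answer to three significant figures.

1.50 × 10^7 cells/mL

Step 1: 420 μL brought to 2550 μL → factor 2550/420 = 6.0714
Step 2: 125 μL + 500 μL = 625 μL total → factor 625/125 = 5
Step 3: 20-fold → factor 20
Step 4: 55 μL + 3450 μL = 3505 μL total → factor 3505/55 = 63.727
Step 5: 220 μL brought to 1400 μL → factor 1400/220 = 6.3636
Overall dilution factor = 6.0714 × 5 × 20 × 63.727 × 6.3636 = 2.4622 × 10^5
Stock = 60.9 cells/mL × 2.4622 × 10^5 = 1.50 × 10^7 cells/mL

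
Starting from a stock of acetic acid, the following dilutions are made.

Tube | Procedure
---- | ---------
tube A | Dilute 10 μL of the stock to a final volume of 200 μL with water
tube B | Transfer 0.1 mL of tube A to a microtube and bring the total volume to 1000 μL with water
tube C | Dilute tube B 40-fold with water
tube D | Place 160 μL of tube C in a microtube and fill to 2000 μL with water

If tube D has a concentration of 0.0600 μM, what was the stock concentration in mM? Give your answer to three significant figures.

Step 1: 10 μL brought to 200 μL → factor 200/10 = 20
Step 2: 0.1 mL brought to 1000 μL → factor 1/0.1 = 10
Step 3: 40-fold → factor 40
Step 4: 160 μL brought to 2000 μL → factor 2000/160 = 12.5
Overall dilution factor = 20 × 10 × 40 × 12.5 = 1 × 10^5
Stock = 0.0600 μM × 1 × 10^5 = 6000 μM = 6.00 mM

6.00 mM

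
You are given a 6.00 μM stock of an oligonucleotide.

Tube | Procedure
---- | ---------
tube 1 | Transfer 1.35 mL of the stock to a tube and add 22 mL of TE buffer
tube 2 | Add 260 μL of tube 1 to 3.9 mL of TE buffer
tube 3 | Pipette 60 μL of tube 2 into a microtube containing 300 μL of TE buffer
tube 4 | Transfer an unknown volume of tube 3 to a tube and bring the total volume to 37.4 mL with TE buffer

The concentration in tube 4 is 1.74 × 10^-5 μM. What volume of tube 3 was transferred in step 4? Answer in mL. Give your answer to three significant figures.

Step 1: 1.35 mL + 22 mL = 23.35 mL total → factor 23.35/1.35 = 17.296
Step 2: 260 μL + 3.9 mL = 4160 μL total → factor 4160/260 = 16
Step 3: 60 μL + 300 μL = 360 μL total → factor 360/60 = 6
Step 4: v brought to 37.4 mL → factor = 37.4 mL/v
Product of known-step factors = 1660.4
Overall factor = 6.00 μM / (1.74 × 10^-5 μM) = 3.4483 × 10^5
Step-4 factor = 3.4483 × 10^5 / 1660.4 = 207.67
v = 37.4 mL / 207.67 = 0.180 mL

0.180 mL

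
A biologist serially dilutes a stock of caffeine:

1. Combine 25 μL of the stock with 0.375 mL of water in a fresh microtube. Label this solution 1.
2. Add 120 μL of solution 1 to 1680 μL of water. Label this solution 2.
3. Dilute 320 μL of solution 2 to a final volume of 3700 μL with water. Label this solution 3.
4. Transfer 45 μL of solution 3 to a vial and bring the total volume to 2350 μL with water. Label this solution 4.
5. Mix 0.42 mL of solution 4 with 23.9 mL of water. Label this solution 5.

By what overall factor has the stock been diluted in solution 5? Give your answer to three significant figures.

Step 1: 25 μL + 0.375 mL = 400 μL total → factor 400/25 = 16
Step 2: 120 μL + 1680 μL = 1800 μL total → factor 1800/120 = 15
Step 3: 320 μL brought to 3700 μL → factor 3700/320 = 11.562
Step 4: 45 μL brought to 2350 μL → factor 2350/45 = 52.222
Step 5: 0.42 mL + 23.9 mL = 24.32 mL total → factor 24.32/0.42 = 57.905
Overall dilution factor = 16 × 15 × 11.562 × 52.222 × 57.905 = 8.3914 × 10^6

8.39 × 10^6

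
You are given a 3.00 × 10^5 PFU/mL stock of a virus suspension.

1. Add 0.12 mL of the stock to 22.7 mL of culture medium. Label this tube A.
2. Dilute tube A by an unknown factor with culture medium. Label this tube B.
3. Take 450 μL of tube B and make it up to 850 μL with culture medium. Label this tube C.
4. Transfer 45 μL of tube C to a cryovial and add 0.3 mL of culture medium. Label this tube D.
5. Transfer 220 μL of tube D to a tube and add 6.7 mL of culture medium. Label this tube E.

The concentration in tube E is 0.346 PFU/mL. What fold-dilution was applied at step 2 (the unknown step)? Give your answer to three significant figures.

10.0-fold

Step 1: 0.12 mL + 22.7 mL = 22.82 mL total → factor 22.82/0.12 = 190.17
Step 2: unknown factor x
Step 3: 450 μL brought to 850 μL → factor 850/450 = 1.8889
Step 4: 45 μL + 0.3 mL = 345 μL total → factor 345/45 = 7.6667
Step 5: 220 μL + 6.7 mL = 6920 μL total → factor 6920/220 = 31.455
Product of known-step factors = 86623
Overall factor = 3.00 × 10^5 PFU/mL / (0.346 PFU/mL) = 8.6705 × 10^5
x = 8.6705 × 10^5 / 86623 = 10.0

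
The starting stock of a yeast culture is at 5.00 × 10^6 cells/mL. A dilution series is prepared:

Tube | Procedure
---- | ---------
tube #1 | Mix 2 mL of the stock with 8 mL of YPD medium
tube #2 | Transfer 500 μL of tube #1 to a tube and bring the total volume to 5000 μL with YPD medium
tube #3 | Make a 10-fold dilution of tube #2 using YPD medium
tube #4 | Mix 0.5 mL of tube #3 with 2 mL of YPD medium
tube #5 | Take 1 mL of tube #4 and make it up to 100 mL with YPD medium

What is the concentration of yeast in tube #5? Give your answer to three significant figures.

20.0 cells/mL

Step 1: 2 mL + 8 mL = 10 mL total → factor 10/2 = 5
Step 2: 500 μL brought to 5000 μL → factor 5000/500 = 10
Step 3: 10-fold → factor 10
Step 4: 0.5 mL + 2 mL = 2.5 mL total → factor 2.5/0.5 = 5
Step 5: 1 mL brought to 100 mL → factor 100/1 = 100
Overall dilution factor = 5 × 10 × 10 × 5 × 100 = 2.5 × 10^5
Final = 5.00 × 10^6 cells/mL / 2.5 × 10^5 = 20.0 cells/mL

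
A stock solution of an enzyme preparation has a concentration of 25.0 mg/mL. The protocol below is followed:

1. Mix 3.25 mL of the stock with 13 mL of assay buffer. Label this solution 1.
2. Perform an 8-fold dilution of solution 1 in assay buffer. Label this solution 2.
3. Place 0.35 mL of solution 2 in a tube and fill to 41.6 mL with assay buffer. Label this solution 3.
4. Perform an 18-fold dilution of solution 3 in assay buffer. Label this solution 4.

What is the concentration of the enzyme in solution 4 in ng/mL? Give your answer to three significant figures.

292 ng/mL

Step 1: 3.25 mL + 13 mL = 16.25 mL total → factor 16.25/3.25 = 5
Step 2: 8-fold → factor 8
Step 3: 0.35 mL brought to 41.6 mL → factor 41.6/0.35 = 118.86
Step 4: 18-fold → factor 18
Overall dilution factor = 5 × 8 × 118.86 × 18 = 85577
Final = 25.0 mg/mL / 85577 = 0.0002921 mg/mL = 292 ng/mL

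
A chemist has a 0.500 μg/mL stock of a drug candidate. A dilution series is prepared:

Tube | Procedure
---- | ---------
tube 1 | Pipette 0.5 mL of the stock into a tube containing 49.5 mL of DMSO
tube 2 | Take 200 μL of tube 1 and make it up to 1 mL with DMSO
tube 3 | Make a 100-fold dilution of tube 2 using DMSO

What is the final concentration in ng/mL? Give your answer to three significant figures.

0.0100 ng/mL

Step 1: 0.5 mL + 49.5 mL = 50 mL total → factor 50/0.5 = 100
Step 2: 200 μL brought to 1 mL → factor 1000/200 = 5
Step 3: 100-fold → factor 100
Overall dilution factor = 100 × 5 × 100 = 50000
Final = 0.500 μg/mL / 50000 = 1.000 × 10^-5 μg/mL = 0.0100 ng/mL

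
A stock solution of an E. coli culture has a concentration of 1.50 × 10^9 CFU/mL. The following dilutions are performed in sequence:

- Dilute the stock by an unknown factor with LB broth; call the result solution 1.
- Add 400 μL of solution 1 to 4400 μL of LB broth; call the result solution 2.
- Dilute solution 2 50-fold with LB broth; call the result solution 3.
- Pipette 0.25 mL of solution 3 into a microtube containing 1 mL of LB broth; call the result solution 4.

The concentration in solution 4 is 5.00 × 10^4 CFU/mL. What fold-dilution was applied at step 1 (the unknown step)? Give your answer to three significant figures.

Step 1: unknown factor x
Step 2: 400 μL + 4400 μL = 4800 μL total → factor 4800/400 = 12
Step 3: 50-fold → factor 50
Step 4: 0.25 mL + 1 mL = 1.25 mL total → factor 1.25/0.25 = 5
Product of known-step factors = 3000
Overall factor = 1.50 × 10^9 CFU/mL / (5.00 × 10^4 CFU/mL) = 30000
x = 30000 / 3000 = 10.0

10.0-fold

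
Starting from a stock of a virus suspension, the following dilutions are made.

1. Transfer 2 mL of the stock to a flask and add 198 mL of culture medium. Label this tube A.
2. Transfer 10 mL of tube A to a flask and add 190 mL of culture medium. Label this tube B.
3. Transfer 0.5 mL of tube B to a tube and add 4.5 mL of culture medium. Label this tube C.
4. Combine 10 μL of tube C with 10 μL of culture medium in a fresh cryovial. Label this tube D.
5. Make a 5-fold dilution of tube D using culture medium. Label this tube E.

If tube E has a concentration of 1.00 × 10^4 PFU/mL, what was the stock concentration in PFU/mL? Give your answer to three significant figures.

2.00 × 10^9 PFU/mL

Step 1: 2 mL + 198 mL = 200 mL total → factor 200/2 = 100
Step 2: 10 mL + 190 mL = 200 mL total → factor 200/10 = 20
Step 3: 0.5 mL + 4.5 mL = 5 mL total → factor 5/0.5 = 10
Step 4: 10 μL + 10 μL = 20 μL total → factor 20/10 = 2
Step 5: 5-fold → factor 5
Overall dilution factor = 100 × 20 × 10 × 2 × 5 = 2 × 10^5
Stock = 1.00 × 10^4 PFU/mL × 2 × 10^5 = 2.00 × 10^9 PFU/mL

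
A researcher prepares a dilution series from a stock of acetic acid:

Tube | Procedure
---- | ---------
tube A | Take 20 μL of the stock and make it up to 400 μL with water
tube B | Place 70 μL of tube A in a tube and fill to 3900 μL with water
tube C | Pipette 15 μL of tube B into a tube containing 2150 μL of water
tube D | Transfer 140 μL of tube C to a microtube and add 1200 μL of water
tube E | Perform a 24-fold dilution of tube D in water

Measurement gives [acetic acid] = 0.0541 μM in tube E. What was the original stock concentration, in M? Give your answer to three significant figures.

2.00 M

Step 1: 20 μL brought to 400 μL → factor 400/20 = 20
Step 2: 70 μL brought to 3900 μL → factor 3900/70 = 55.714
Step 3: 15 μL + 2150 μL = 2165 μL total → factor 2165/15 = 144.33
Step 4: 140 μL + 1200 μL = 1340 μL total → factor 1340/140 = 9.5714
Step 5: 24-fold → factor 24
Overall dilution factor = 20 × 55.714 × 144.33 × 9.5714 × 24 = 3.6945 × 10^7
Stock = 0.0541 μM × 3.6945 × 10^7 = 1.999 × 10^6 μM = 2.00 M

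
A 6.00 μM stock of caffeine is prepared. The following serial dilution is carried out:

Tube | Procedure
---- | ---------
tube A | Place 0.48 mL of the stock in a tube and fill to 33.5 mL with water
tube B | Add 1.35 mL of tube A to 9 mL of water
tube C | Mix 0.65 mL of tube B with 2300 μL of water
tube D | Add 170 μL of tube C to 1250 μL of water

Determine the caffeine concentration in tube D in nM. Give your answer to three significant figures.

Step 1: 0.48 mL brought to 33.5 mL → factor 33.5/0.48 = 69.792
Step 2: 1.35 mL + 9 mL = 10.35 mL total → factor 10.35/1.35 = 7.6667
Step 3: 0.65 mL + 2300 μL = 2.95 mL total → factor 2.95/0.65 = 4.5385
Step 4: 170 μL + 1250 μL = 1420 μL total → factor 1420/170 = 8.3529
Overall dilution factor = 69.792 × 7.6667 × 4.5385 × 8.3529 = 20284
Final = 6.00 μM / 20284 = 0.0002958 μM = 0.296 nM

0.296 nM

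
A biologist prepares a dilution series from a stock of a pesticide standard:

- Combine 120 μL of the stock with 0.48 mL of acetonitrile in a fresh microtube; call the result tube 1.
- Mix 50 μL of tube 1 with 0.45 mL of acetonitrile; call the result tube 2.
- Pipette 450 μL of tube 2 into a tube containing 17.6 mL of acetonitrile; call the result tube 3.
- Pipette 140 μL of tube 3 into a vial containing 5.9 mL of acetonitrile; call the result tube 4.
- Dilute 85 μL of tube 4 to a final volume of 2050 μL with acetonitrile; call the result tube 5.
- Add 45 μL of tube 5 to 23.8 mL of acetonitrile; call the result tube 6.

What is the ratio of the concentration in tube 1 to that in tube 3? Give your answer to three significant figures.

Step 1: 120 μL + 0.48 mL = 600 μL total → factor 600/120 = 5
Step 2: 50 μL + 0.45 mL = 500 μL total → factor 500/50 = 10
Step 3: 450 μL + 17.6 mL = 18050 μL total → factor 18050/450 = 40.111
Dilution factor to tube 1 = 5; to tube 3 = 2005.6
[tube 1]/[tube 3] = (factor to tube 3)/(factor to tube 1) = 2005.6/5 = 401

401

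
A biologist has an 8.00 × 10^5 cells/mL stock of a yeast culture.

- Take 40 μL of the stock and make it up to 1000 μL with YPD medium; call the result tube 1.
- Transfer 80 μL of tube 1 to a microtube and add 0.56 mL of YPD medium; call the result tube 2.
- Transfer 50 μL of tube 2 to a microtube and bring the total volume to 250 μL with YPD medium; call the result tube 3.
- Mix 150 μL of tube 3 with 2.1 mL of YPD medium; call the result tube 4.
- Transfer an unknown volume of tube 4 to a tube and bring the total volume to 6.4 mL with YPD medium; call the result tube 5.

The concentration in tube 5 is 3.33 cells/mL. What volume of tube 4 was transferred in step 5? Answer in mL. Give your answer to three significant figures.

0.400 mL

Step 1: 40 μL brought to 1000 μL → factor 1000/40 = 25
Step 2: 80 μL + 0.56 mL = 640 μL total → factor 640/80 = 8
Step 3: 50 μL brought to 250 μL → factor 250/50 = 5
Step 4: 150 μL + 2.1 mL = 2250 μL total → factor 2250/150 = 15
Step 5: v brought to 6.4 mL → factor = 6.4 mL/v
Product of known-step factors = 15000
Overall factor = 8.00 × 10^5 cells/mL / (3.33 cells/mL) = 2.4024 × 10^5
Step-5 factor = 2.4024 × 10^5 / 15000 = 16.016
v = 6.4 mL / 16.016 = 0.400 mL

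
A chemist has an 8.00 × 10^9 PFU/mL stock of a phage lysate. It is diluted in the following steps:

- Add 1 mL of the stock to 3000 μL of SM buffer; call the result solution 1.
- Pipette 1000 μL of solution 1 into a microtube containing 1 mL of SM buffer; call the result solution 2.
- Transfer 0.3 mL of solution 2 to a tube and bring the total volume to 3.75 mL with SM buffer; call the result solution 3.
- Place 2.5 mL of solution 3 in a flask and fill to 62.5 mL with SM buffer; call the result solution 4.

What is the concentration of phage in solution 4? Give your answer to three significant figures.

Step 1: 1 mL + 3000 μL = 4 mL total → factor 4/1 = 4
Step 2: 1000 μL + 1 mL = 2000 μL total → factor 2000/1000 = 2
Step 3: 0.3 mL brought to 3.75 mL → factor 3.75/0.3 = 12.5
Step 4: 2.5 mL brought to 62.5 mL → factor 62.5/2.5 = 25
Overall dilution factor = 4 × 2 × 12.5 × 25 = 2500
Final = 8.00 × 10^9 PFU/mL / 2500 = 3.20 × 10^6 PFU/mL

3.20 × 10^6 PFU/mL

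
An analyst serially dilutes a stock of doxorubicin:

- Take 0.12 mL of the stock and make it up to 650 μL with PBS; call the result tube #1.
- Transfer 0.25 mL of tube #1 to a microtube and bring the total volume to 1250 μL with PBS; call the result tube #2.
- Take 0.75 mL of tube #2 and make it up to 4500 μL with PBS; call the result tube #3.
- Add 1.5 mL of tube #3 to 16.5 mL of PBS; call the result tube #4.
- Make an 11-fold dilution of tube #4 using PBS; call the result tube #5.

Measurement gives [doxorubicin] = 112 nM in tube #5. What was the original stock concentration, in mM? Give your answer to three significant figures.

Step 1: 0.12 mL brought to 650 μL → factor 0.65/0.12 = 5.4167
Step 2: 0.25 mL brought to 1250 μL → factor 1.25/0.25 = 5
Step 3: 0.75 mL brought to 4500 μL → factor 4.5/0.75 = 6
Step 4: 1.5 mL + 16.5 mL = 18 mL total → factor 18/1.5 = 12
Step 5: 11-fold → factor 11
Overall dilution factor = 5.4167 × 5 × 6 × 12 × 11 = 21450
Stock = 112 nM × 21450 = 2.402 × 10^6 nM = 2.40 mM

2.40 mM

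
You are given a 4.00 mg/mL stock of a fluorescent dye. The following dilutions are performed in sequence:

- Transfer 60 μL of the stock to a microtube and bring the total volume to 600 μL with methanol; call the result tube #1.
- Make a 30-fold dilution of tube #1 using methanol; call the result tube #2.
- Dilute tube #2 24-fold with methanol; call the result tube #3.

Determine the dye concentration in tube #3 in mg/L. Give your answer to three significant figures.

Step 1: 60 μL brought to 600 μL → factor 600/60 = 10
Step 2: 30-fold → factor 30
Step 3: 24-fold → factor 24
Overall dilution factor = 10 × 30 × 24 = 7200
Final = 4.00 mg/mL / 7200 = 0.0005556 mg/mL = 0.556 mg/L

0.556 mg/L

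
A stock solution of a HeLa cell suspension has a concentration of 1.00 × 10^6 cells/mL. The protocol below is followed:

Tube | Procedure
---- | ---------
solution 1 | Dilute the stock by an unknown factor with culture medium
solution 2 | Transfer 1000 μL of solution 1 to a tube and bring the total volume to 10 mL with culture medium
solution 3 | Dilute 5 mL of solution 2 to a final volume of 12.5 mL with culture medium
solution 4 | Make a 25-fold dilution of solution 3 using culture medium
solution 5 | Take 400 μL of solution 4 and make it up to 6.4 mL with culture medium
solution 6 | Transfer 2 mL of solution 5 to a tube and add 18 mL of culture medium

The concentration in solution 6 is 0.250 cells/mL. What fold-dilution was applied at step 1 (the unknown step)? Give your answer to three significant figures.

40.0-fold

Step 1: unknown factor x
Step 2: 1000 μL brought to 10 mL → factor 10000/1000 = 10
Step 3: 5 mL brought to 12.5 mL → factor 12.5/5 = 2.5
Step 4: 25-fold → factor 25
Step 5: 400 μL brought to 6.4 mL → factor 6400/400 = 16
Step 6: 2 mL + 18 mL = 20 mL total → factor 20/2 = 10
Product of known-step factors = 1 × 10^5
Overall factor = 1.00 × 10^6 cells/mL / (0.250 cells/mL) = 4 × 10^6
x = 4 × 10^6 / 1 × 10^5 = 40.0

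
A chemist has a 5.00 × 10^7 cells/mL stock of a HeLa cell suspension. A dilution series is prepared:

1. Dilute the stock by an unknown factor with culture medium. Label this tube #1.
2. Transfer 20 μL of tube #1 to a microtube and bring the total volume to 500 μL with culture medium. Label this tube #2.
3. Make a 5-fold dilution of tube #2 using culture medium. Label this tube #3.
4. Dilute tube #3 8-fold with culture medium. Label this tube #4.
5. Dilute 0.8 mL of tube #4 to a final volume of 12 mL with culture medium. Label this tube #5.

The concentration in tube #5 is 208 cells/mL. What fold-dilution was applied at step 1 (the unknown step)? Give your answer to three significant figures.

16.0-fold

Step 1: unknown factor x
Step 2: 20 μL brought to 500 μL → factor 500/20 = 25
Step 3: 5-fold → factor 5
Step 4: 8-fold → factor 8
Step 5: 0.8 mL brought to 12 mL → factor 12/0.8 = 15
Product of known-step factors = 15000
Overall factor = 5.00 × 10^7 cells/mL / (208 cells/mL) = 2.4038 × 10^5
x = 2.4038 × 10^5 / 15000 = 16.0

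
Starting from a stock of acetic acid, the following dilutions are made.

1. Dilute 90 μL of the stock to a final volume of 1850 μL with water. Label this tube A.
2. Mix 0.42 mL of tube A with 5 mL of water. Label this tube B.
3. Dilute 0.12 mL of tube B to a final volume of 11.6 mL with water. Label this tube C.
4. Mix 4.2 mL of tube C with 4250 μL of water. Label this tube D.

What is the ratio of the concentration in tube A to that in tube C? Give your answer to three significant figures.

Step 1: 90 μL brought to 1850 μL → factor 1850/90 = 20.556
Step 2: 0.42 mL + 5 mL = 5.42 mL total → factor 5.42/0.42 = 12.905
Step 3: 0.12 mL brought to 11.6 mL → factor 11.6/0.12 = 96.667
Dilution factor to tube A = 20.556; to tube C = 25642
[tube A]/[tube C] = (factor to tube C)/(factor to tube A) = 25642/20.556 = 1.25 × 10^3

1.25 × 10^3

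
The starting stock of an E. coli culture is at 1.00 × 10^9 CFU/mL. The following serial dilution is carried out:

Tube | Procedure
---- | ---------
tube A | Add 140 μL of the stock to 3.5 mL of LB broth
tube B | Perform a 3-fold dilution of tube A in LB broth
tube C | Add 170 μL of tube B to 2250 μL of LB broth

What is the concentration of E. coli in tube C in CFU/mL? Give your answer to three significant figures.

9.01 × 10^5 CFU/mL

Step 1: 140 μL + 3.5 mL = 3640 μL total → factor 3640/140 = 26
Step 2: 3-fold → factor 3
Step 3: 170 μL + 2250 μL = 2420 μL total → factor 2420/170 = 14.235
Overall dilution factor = 26 × 3 × 14.235 = 1110.4
Final = 1.00 × 10^9 CFU/mL / 1110.4 = 9.01 × 10^5 CFU/mL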